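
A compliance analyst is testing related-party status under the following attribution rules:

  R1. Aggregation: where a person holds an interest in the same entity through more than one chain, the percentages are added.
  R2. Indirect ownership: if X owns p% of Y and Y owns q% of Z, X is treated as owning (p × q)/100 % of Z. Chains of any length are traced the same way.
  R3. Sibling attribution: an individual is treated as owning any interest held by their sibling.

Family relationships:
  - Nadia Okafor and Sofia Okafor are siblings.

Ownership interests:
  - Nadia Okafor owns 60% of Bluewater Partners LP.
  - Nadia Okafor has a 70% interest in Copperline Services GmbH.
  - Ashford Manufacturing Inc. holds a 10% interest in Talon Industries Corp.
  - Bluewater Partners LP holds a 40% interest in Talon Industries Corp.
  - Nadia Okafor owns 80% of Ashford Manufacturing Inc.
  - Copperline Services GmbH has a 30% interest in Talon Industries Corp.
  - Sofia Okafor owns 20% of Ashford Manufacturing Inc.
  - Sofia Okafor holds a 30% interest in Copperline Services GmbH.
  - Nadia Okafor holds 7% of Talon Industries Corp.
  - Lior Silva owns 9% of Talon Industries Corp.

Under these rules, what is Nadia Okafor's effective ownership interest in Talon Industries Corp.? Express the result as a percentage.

By sibling attribution (R3), Nadia Okafor is treated as also owning Sofia Okafor's interest in Ashford Manufacturing Inc, giving 80% + 20% = 100%.
By sibling attribution (R3), Nadia Okafor is treated as also owning Sofia Okafor's interest in Copperline Services GmbH, giving 70% + 30% = 100%.
Chain via Bluewater Partners LP (R2): 60% × 40% = 24% of Talon Industries Corp.
Chain via Ashford Manufacturing Inc. (R2): 100% × 10% = 10% of Talon Industries Corp.
Chain via Copperline Services GmbH (R2): 100% × 30% = 30% of Talon Industries Corp.
Direct interest in Talon Industries Corp: 7%.
Aggregating (R1): 24% + 10% + 30% + 7% = 71%.

71%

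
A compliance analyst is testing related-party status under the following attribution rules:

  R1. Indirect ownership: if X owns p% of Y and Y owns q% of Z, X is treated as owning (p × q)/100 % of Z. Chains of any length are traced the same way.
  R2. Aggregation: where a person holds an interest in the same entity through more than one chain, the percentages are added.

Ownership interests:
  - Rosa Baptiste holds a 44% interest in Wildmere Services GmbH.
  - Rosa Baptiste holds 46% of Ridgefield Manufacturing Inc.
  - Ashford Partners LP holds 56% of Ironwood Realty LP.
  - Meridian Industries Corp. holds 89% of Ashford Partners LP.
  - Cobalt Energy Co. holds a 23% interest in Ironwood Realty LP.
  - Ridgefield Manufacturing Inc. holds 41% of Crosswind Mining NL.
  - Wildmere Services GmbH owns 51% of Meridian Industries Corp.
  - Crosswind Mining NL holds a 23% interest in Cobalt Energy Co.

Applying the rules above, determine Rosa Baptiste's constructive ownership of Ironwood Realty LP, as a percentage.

12.18179%

Chain via Wildmere Services GmbH → Meridian Industries Corp. → Ashford Partners LP (R1): 44% × 51% × 89% × 56% = 11.184096% of Ironwood Realty LP.
Chain via Ridgefield Manufacturing Inc. → Crosswind Mining NL → Cobalt Energy Co. (R1): 46% × 41% × 23% × 23% = 0.997694% of Ironwood Realty LP.
Aggregating (R2): 11.184096% + 0.997694% = 12.18179%.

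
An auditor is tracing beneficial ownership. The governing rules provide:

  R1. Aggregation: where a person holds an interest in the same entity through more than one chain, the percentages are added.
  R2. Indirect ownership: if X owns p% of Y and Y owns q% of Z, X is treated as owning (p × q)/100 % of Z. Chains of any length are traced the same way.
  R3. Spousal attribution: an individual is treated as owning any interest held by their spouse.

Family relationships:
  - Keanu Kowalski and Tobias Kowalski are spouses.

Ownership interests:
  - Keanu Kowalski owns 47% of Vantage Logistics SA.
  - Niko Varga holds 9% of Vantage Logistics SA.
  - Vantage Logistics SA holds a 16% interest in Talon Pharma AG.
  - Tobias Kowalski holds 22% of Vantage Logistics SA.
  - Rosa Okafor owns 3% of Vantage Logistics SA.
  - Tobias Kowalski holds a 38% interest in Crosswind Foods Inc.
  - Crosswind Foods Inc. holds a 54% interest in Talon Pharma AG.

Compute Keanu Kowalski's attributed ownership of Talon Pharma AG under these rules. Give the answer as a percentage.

31.56%

By spousal attribution (R3), Keanu Kowalski is treated as also owning Tobias Kowalski's interest in Vantage Logistics SA, giving 47% + 22% = 69%.
By spousal attribution (R3), Keanu Kowalski is treated as owning Tobias Kowalski's 38% interest in Crosswind Foods Inc.
Chain via Vantage Logistics SA (R2): 69% × 16% = 11.04% of Talon Pharma AG.
Chain via Crosswind Foods Inc. (R2): 38% × 54% = 20.52% of Talon Pharma AG.
Aggregating (R1): 11.04% + 20.52% = 31.56%.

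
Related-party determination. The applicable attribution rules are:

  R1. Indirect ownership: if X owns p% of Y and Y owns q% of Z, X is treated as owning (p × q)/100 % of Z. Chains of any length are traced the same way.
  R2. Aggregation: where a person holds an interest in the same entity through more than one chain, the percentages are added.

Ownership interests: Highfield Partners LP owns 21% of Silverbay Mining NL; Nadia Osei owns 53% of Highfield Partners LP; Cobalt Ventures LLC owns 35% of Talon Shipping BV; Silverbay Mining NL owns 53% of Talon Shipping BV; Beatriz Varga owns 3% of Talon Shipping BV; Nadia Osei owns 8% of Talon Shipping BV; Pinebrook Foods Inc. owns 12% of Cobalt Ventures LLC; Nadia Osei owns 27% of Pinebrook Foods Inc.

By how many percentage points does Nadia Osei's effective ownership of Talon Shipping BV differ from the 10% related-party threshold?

5.0329

Chain via Pinebrook Foods Inc. → Cobalt Ventures LLC (R1): 27% × 12% × 35% = 1.134% of Talon Shipping BV.
Chain via Highfield Partners LP → Silverbay Mining NL (R1): 53% × 21% × 53% = 5.8989% of Talon Shipping BV.
Direct interest in Talon Shipping BV: 8%.
Aggregating (R2): 1.134% + 5.8989% + 8% = 15.0329%.
15.0329% exceeds the 10% threshold by 5.0329 percentage points.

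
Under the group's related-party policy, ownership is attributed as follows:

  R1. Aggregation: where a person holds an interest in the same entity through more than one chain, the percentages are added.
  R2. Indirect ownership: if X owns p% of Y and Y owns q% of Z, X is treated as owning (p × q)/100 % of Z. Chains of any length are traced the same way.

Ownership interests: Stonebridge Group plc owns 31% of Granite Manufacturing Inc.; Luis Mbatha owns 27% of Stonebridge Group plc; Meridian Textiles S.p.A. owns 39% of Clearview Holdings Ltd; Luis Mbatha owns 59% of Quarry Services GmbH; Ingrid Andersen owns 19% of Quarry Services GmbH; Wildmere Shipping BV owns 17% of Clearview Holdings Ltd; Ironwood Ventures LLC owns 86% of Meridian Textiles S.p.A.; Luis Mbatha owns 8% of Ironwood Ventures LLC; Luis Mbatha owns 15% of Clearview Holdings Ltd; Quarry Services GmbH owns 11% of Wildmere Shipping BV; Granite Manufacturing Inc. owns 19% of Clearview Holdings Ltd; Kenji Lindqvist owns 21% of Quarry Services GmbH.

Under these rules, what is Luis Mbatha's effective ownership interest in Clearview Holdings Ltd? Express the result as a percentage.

Chain via Stonebridge Group plc → Granite Manufacturing Inc. (R2): 27% × 31% × 19% = 1.5903% of Clearview Holdings Ltd.
Chain via Quarry Services GmbH → Wildmere Shipping BV (R2): 59% × 11% × 17% = 1.1033% of Clearview Holdings Ltd.
Chain via Ironwood Ventures LLC → Meridian Textiles S.p.A. (R2): 8% × 86% × 39% = 2.6832% of Clearview Holdings Ltd.
Direct interest in Clearview Holdings Ltd: 15%.
Aggregating (R1): 1.5903% + 1.1033% + 2.6832% + 15% = 20.3768%.

20.3768%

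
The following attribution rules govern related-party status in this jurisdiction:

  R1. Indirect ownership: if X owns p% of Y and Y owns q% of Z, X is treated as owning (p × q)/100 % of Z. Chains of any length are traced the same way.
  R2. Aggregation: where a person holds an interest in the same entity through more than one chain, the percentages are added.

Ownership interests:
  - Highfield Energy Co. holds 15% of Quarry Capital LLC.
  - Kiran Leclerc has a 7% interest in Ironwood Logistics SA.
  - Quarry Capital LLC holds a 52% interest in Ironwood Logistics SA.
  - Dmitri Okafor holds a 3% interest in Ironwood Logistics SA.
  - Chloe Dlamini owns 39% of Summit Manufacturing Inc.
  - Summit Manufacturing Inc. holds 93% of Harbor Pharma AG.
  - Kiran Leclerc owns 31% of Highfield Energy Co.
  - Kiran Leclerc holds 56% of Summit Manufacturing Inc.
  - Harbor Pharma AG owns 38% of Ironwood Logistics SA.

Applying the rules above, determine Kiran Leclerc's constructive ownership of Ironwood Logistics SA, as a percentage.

29.2084%

Chain via Summit Manufacturing Inc. → Harbor Pharma AG (R1): 56% × 93% × 38% = 19.7904% of Ironwood Logistics SA.
Chain via Highfield Energy Co. → Quarry Capital LLC (R1): 31% × 15% × 52% = 2.418% of Ironwood Logistics SA.
Direct interest in Ironwood Logistics SA: 7%.
Aggregating (R2): 19.7904% + 2.418% + 7% = 29.2084%.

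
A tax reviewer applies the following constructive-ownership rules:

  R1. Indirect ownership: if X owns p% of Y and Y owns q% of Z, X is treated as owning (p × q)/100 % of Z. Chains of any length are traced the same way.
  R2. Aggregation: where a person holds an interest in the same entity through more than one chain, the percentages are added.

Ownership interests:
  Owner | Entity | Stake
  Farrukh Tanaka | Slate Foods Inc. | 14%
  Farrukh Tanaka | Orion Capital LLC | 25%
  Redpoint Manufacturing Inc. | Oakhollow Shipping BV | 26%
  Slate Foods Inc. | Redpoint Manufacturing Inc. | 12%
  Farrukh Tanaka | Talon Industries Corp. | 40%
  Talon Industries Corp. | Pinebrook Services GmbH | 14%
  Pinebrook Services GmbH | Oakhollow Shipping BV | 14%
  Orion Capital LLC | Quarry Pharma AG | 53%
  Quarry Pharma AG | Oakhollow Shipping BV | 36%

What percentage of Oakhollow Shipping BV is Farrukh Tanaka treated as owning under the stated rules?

5.9908%

Chain via Orion Capital LLC → Quarry Pharma AG (R1): 25% × 53% × 36% = 4.77% of Oakhollow Shipping BV.
Chain via Slate Foods Inc. → Redpoint Manufacturing Inc. (R1): 14% × 12% × 26% = 0.4368% of Oakhollow Shipping BV.
Chain via Talon Industries Corp. → Pinebrook Services GmbH (R1): 40% × 14% × 14% = 0.784% of Oakhollow Shipping BV.
Aggregating (R2): 4.77% + 0.4368% + 0.784% = 5.9908%.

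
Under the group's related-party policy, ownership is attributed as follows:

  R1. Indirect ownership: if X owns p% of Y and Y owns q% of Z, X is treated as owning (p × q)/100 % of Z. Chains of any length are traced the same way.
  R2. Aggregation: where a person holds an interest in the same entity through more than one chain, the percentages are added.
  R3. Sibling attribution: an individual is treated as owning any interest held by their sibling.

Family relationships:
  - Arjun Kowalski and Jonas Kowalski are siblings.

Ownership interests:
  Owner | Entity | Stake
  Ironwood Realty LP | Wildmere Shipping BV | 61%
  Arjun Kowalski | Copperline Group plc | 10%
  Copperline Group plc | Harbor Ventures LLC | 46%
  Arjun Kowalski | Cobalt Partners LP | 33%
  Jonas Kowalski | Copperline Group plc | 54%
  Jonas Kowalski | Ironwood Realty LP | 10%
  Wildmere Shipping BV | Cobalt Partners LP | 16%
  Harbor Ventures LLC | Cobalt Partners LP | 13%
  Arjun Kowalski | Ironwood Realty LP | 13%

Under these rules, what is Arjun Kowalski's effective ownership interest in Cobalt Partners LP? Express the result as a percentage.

39.072%

By sibling attribution (R3), Arjun Kowalski is treated as also owning Jonas Kowalski's interest in Copperline Group plc, giving 10% + 54% = 64%.
By sibling attribution (R3), Arjun Kowalski is treated as also owning Jonas Kowalski's interest in Ironwood Realty LP, giving 13% + 10% = 23%.
Chain via Copperline Group plc → Harbor Ventures LLC (R1): 64% × 46% × 13% = 3.8272% of Cobalt Partners LP.
Chain via Ironwood Realty LP → Wildmere Shipping BV (R1): 23% × 61% × 16% = 2.2448% of Cobalt Partners LP.
Direct interest in Cobalt Partners LP: 33%.
Aggregating (R2): 3.8272% + 2.2448% + 33% = 39.072%.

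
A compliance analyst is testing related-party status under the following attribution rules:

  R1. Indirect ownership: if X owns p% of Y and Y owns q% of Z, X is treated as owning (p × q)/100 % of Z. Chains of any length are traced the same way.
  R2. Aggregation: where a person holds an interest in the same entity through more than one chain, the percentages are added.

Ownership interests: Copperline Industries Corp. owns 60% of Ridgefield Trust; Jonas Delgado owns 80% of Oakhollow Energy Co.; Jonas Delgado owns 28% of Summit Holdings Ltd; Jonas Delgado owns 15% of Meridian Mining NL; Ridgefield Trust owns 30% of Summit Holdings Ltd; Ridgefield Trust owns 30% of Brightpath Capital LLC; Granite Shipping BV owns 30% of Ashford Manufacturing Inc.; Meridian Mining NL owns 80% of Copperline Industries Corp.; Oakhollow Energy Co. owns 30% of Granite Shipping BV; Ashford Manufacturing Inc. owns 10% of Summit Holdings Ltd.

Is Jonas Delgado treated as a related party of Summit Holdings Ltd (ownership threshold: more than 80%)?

No

Chain via Oakhollow Energy Co. → Granite Shipping BV → Ashford Manufacturing Inc. (R1): 80% × 30% × 30% × 10% = 0.72% of Summit Holdings Ltd.
Chain via Meridian Mining NL → Copperline Industries Corp. → Ridgefield Trust (R1): 15% × 80% × 60% × 30% = 2.16% of Summit Holdings Ltd.
Direct interest in Summit Holdings Ltd: 28%.
Aggregating (R2): 0.72% + 2.16% + 28% = 30.88%.
30.88% does not exceed the 80% threshold, so Jonas is not a related party to Summit Holdings Ltd.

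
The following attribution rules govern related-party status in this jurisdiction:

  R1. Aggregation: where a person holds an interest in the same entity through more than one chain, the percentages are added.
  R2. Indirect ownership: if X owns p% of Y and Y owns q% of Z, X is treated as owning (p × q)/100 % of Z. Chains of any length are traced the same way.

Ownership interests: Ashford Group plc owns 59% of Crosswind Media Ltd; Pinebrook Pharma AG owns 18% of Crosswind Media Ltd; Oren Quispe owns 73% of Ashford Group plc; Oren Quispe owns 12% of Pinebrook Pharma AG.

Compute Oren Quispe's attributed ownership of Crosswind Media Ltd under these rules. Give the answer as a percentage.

45.23%

Chain via Pinebrook Pharma AG (R2): 12% × 18% = 2.16% of Crosswind Media Ltd.
Chain via Ashford Group plc (R2): 73% × 59% = 43.07% of Crosswind Media Ltd.
Aggregating (R1): 2.16% + 43.07% = 45.23%.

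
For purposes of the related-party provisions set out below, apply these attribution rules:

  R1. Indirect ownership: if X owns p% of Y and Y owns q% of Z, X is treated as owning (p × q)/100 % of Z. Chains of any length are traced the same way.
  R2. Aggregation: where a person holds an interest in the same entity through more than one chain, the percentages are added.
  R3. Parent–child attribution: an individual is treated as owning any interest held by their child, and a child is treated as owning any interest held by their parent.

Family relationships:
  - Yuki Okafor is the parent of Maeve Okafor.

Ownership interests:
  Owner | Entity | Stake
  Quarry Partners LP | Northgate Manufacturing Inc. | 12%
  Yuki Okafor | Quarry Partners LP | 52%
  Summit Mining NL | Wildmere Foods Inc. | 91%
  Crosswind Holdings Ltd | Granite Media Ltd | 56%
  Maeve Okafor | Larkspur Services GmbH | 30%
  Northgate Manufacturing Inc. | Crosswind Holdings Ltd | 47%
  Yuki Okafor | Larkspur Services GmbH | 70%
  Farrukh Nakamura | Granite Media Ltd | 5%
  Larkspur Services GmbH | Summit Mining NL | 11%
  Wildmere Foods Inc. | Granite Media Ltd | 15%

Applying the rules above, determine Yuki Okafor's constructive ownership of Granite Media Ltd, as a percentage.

3.143868%

By parent–child attribution (R3), Yuki Okafor is treated as also owning Maeve Okafor's interest in Larkspur Services GmbH, giving 70% + 30% = 100%.
Chain via Quarry Partners LP → Northgate Manufacturing Inc. → Crosswind Holdings Ltd (R1): 52% × 12% × 47% × 56% = 1.642368% of Granite Media Ltd.
Chain via Larkspur Services GmbH → Summit Mining NL → Wildmere Foods Inc. (R1): 100% × 11% × 91% × 15% = 1.5015% of Granite Media Ltd.
Aggregating (R2): 1.642368% + 1.5015% = 3.143868%.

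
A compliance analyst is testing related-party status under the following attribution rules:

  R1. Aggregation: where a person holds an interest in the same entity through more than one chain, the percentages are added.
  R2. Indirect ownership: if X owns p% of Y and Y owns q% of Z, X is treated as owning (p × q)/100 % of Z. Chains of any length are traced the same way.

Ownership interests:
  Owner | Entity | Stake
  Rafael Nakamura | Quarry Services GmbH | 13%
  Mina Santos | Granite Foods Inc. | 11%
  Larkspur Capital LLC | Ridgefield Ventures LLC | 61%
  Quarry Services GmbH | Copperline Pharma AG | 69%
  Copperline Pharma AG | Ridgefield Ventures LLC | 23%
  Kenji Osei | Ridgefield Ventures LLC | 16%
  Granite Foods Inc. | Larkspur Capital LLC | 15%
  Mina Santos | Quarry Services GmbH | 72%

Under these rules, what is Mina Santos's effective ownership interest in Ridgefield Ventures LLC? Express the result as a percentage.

Chain via Granite Foods Inc. → Larkspur Capital LLC (R2): 11% × 15% × 61% = 1.0065% of Ridgefield Ventures LLC.
Chain via Quarry Services GmbH → Copperline Pharma AG (R2): 72% × 69% × 23% = 11.4264% of Ridgefield Ventures LLC.
Aggregating (R1): 1.0065% + 11.4264% = 12.4329%.

12.4329%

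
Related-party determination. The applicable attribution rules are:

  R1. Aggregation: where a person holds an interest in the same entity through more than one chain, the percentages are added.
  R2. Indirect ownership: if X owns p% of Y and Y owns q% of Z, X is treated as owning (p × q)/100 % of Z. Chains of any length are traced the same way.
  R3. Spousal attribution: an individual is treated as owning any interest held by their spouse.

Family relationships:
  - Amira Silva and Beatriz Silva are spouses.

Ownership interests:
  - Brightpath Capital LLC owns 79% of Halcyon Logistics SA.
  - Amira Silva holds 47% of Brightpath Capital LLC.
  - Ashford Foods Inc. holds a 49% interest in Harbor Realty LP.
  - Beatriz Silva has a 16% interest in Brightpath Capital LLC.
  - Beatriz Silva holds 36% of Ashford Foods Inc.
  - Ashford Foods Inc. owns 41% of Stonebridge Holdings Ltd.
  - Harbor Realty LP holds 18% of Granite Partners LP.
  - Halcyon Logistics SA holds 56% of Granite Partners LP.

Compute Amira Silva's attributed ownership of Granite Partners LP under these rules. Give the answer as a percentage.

By spousal attribution (R3), Amira Silva is treated as also owning Beatriz Silva's interest in Brightpath Capital LLC, giving 47% + 16% = 63%.
By spousal attribution (R3), Amira Silva is treated as owning Beatriz Silva's 36% interest in Ashford Foods Inc.
Chain via Brightpath Capital LLC → Halcyon Logistics SA (R2): 63% × 79% × 56% = 27.8712% of Granite Partners LP.
Chain via Ashford Foods Inc. → Harbor Realty LP (R2): 36% × 49% × 18% = 3.1752% of Granite Partners LP.
Aggregating (R1): 27.8712% + 3.1752% = 31.0464%.

31.0464%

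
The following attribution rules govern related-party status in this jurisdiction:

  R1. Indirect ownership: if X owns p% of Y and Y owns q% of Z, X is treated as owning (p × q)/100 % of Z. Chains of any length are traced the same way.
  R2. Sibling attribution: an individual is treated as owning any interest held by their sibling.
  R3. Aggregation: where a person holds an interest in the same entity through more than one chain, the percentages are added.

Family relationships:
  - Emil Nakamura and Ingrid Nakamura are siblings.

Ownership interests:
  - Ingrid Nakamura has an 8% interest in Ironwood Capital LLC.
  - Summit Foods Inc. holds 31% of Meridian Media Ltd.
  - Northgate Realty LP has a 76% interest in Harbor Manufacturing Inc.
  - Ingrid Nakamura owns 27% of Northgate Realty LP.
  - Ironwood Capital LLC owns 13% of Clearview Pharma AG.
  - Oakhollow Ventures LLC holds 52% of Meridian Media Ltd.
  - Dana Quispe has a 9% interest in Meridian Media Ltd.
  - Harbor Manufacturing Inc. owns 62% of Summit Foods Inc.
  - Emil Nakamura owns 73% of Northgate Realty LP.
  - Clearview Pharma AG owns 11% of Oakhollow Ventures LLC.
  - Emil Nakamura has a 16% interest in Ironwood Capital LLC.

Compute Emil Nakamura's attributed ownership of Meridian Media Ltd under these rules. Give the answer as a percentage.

14.785664%

By sibling attribution (R2), Emil Nakamura is treated as also owning Ingrid Nakamura's interest in Ironwood Capital LLC, giving 16% + 8% = 24%.
By sibling attribution (R2), Emil Nakamura is treated as also owning Ingrid Nakamura's interest in Northgate Realty LP, giving 73% + 27% = 100%.
Chain via Ironwood Capital LLC → Clearview Pharma AG → Oakhollow Ventures LLC (R1): 24% × 13% × 11% × 52% = 0.178464% of Meridian Media Ltd.
Chain via Northgate Realty LP → Harbor Manufacturing Inc. → Summit Foods Inc. (R1): 100% × 76% × 62% × 31% = 14.6072% of Meridian Media Ltd.
Aggregating (R3): 0.178464% + 14.6072% = 14.785664%.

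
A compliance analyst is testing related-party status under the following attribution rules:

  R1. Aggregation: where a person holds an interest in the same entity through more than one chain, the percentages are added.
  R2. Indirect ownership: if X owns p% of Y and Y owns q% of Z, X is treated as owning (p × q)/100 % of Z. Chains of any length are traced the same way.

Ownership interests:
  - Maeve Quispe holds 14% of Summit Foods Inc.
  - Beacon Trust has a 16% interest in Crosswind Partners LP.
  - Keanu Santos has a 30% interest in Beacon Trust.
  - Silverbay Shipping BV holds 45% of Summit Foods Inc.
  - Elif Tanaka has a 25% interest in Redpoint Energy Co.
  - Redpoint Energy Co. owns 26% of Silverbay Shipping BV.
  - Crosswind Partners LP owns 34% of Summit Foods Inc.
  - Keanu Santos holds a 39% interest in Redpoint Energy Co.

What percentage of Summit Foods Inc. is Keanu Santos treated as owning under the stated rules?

Chain via Redpoint Energy Co. → Silverbay Shipping BV (R2): 39% × 26% × 45% = 4.563% of Summit Foods Inc.
Chain via Beacon Trust → Crosswind Partners LP (R2): 30% × 16% × 34% = 1.632% of Summit Foods Inc.
Aggregating (R1): 4.563% + 1.632% = 6.195%.

6.195%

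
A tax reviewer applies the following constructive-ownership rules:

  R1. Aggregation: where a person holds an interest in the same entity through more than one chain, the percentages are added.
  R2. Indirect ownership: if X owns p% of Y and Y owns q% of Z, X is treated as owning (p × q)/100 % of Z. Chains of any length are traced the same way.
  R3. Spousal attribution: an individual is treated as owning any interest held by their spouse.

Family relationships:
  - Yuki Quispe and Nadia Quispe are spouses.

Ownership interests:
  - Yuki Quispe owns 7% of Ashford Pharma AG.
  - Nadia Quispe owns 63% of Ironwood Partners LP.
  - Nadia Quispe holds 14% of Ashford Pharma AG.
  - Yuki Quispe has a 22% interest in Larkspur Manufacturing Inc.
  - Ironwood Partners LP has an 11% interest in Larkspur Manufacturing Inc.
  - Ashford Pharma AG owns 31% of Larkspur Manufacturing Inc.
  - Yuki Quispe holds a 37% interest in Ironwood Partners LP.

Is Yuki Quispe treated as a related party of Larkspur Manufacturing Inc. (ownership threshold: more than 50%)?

No

By spousal attribution (R3), Yuki Quispe is treated as also owning Nadia Quispe's interest in Ashford Pharma AG, giving 7% + 14% = 21%.
By spousal attribution (R3), Yuki Quispe is treated as also owning Nadia Quispe's interest in Ironwood Partners LP, giving 37% + 63% = 100%.
Chain via Ashford Pharma AG (R2): 21% × 31% = 6.51% of Larkspur Manufacturing Inc.
Chain via Ironwood Partners LP (R2): 100% × 11% = 11% of Larkspur Manufacturing Inc.
Direct interest in Larkspur Manufacturing Inc: 22%.
Aggregating (R1): 6.51% + 11% + 22% = 39.51%.
39.51% does not exceed the 50% threshold, so Yuki is not a related party to Larkspur Manufacturing Inc.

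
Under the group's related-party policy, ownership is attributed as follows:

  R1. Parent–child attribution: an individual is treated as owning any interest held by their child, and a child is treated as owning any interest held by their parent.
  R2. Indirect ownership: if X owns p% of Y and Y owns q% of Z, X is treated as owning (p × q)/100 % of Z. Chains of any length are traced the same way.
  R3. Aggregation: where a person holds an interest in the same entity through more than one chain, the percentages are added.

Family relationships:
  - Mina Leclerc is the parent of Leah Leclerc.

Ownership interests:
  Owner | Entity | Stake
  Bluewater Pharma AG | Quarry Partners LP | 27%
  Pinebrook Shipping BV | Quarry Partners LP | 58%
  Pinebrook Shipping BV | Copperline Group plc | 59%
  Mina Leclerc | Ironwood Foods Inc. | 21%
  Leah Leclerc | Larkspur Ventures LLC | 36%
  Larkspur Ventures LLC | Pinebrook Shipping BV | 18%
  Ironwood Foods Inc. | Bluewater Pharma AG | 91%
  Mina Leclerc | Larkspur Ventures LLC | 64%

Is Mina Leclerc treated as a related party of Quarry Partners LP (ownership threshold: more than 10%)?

Yes

By parent–child attribution (R1), Mina Leclerc is treated as also owning Leah Leclerc's interest in Larkspur Ventures LLC, giving 64% + 36% = 100%.
Chain via Larkspur Ventures LLC → Pinebrook Shipping BV (R2): 100% × 18% × 58% = 10.44% of Quarry Partners LP.
Chain via Ironwood Foods Inc. → Bluewater Pharma AG (R2): 21% × 91% × 27% = 5.1597% of Quarry Partners LP.
Aggregating (R3): 10.44% + 5.1597% = 15.5997%.
15.5997% exceeds the 10% threshold, so Mina is a related party to Quarry Partners LP.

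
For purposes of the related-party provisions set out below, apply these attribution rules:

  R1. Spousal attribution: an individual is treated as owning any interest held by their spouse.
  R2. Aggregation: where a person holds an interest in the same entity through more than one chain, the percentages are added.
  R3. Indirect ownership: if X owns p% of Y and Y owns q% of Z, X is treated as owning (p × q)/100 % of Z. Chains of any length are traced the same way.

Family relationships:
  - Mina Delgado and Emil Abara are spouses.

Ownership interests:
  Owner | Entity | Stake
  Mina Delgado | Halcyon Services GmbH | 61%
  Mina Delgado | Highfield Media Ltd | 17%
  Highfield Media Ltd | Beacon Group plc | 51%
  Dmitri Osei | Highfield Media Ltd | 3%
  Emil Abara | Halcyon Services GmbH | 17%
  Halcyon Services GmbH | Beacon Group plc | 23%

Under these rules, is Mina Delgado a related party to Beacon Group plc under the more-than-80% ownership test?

By spousal attribution (R1), Mina Delgado is treated as also owning Emil Abara's interest in Halcyon Services GmbH, giving 61% + 17% = 78%.
Chain via Halcyon Services GmbH (R3): 78% × 23% = 17.94% of Beacon Group plc.
Chain via Highfield Media Ltd (R3): 17% × 51% = 8.67% of Beacon Group plc.
Aggregating (R2): 17.94% + 8.67% = 26.61%.
26.61% does not exceed the 80% threshold, so Mina is not a related party to Beacon Group plc.

No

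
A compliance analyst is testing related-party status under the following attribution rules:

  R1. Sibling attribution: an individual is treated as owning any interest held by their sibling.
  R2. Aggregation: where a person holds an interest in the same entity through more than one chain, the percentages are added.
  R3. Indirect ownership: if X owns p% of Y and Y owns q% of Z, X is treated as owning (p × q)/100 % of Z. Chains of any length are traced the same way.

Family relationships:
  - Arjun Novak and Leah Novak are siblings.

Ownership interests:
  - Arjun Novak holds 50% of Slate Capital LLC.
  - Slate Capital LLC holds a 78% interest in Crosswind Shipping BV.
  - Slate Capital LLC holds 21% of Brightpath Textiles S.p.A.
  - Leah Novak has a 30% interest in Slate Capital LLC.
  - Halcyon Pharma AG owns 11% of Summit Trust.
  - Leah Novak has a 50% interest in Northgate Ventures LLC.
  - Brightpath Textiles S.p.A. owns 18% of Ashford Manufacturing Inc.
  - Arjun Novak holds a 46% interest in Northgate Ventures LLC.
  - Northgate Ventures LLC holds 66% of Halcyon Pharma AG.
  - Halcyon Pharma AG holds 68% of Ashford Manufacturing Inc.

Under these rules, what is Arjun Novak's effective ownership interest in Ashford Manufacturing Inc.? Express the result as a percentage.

By sibling attribution (R1), Arjun Novak is treated as also owning Leah Novak's interest in Slate Capital LLC, giving 50% + 30% = 80%.
By sibling attribution (R1), Arjun Novak is treated as also owning Leah Novak's interest in Northgate Ventures LLC, giving 46% + 50% = 96%.
Chain via Slate Capital LLC → Brightpath Textiles S.p.A. (R3): 80% × 21% × 18% = 3.024% of Ashford Manufacturing Inc.
Chain via Northgate Ventures LLC → Halcyon Pharma AG (R3): 96% × 66% × 68% = 43.0848% of Ashford Manufacturing Inc.
Aggregating (R2): 3.024% + 43.0848% = 46.1088%.

46.1088%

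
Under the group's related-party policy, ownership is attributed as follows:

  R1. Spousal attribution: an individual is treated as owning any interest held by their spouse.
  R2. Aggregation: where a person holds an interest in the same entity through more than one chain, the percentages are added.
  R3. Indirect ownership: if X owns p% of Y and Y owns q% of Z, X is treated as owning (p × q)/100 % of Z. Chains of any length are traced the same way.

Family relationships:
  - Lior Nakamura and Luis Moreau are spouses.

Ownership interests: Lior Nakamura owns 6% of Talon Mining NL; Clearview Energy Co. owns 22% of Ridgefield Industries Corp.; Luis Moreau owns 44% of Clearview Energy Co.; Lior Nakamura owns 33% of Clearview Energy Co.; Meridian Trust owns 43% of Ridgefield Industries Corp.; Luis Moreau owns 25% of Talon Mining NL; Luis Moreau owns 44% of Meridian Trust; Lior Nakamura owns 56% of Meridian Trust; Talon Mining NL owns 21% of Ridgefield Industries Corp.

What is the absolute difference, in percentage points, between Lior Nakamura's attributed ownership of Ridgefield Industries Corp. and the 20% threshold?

By spousal attribution (R1), Lior Nakamura is treated as also owning Luis Moreau's interest in Clearview Energy Co, giving 33% + 44% = 77%.
By spousal attribution (R1), Lior Nakamura is treated as also owning Luis Moreau's interest in Talon Mining NL, giving 6% + 25% = 31%.
By spousal attribution (R1), Lior Nakamura is treated as also owning Luis Moreau's interest in Meridian Trust, giving 56% + 44% = 100%.
Chain via Clearview Energy Co. (R3): 77% × 22% = 16.94% of Ridgefield Industries Corp.
Chain via Talon Mining NL (R3): 31% × 21% = 6.51% of Ridgefield Industries Corp.
Chain via Meridian Trust (R3): 100% × 43% = 43% of Ridgefield Industries Corp.
Aggregating (R2): 16.94% + 6.51% + 43% = 66.45%.
66.45% exceeds the 20% threshold by 46.45 percentage points.

46.45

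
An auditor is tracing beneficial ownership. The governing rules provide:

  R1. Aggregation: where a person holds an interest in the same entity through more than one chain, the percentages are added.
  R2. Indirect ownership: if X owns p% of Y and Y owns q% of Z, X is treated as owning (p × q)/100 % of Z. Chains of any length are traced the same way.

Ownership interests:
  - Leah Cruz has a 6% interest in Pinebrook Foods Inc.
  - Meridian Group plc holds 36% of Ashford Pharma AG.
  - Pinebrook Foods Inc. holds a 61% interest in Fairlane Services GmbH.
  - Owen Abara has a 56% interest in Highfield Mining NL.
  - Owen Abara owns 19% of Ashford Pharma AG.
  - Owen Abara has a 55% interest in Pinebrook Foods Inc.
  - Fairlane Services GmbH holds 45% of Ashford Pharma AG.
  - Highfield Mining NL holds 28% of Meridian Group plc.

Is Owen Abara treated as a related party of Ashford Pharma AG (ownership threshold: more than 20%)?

Chain via Highfield Mining NL → Meridian Group plc (R2): 56% × 28% × 36% = 5.6448% of Ashford Pharma AG.
Chain via Pinebrook Foods Inc. → Fairlane Services GmbH (R2): 55% × 61% × 45% = 15.0975% of Ashford Pharma AG.
Direct interest in Ashford Pharma AG: 19%.
Aggregating (R1): 5.6448% + 15.0975% + 19% = 39.7423%.
39.7423% exceeds the 20% threshold, so Owen is a related party to Ashford Pharma AG.

Yes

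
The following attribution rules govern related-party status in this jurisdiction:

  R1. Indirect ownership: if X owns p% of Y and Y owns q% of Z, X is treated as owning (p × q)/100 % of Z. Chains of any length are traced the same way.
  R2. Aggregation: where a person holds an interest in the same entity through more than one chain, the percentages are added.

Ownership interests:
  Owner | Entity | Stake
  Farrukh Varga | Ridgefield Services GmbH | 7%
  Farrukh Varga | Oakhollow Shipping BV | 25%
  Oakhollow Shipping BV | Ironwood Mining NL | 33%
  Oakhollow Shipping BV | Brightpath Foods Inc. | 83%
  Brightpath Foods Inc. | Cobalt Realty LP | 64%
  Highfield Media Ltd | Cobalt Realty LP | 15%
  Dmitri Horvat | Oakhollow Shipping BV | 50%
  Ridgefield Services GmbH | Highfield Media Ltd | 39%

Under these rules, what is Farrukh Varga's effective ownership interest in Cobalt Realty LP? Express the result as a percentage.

13.6895%

Chain via Ridgefield Services GmbH → Highfield Media Ltd (R1): 7% × 39% × 15% = 0.4095% of Cobalt Realty LP.
Chain via Oakhollow Shipping BV → Brightpath Foods Inc. (R1): 25% × 83% × 64% = 13.28% of Cobalt Realty LP.
Aggregating (R2): 0.4095% + 13.28% = 13.6895%.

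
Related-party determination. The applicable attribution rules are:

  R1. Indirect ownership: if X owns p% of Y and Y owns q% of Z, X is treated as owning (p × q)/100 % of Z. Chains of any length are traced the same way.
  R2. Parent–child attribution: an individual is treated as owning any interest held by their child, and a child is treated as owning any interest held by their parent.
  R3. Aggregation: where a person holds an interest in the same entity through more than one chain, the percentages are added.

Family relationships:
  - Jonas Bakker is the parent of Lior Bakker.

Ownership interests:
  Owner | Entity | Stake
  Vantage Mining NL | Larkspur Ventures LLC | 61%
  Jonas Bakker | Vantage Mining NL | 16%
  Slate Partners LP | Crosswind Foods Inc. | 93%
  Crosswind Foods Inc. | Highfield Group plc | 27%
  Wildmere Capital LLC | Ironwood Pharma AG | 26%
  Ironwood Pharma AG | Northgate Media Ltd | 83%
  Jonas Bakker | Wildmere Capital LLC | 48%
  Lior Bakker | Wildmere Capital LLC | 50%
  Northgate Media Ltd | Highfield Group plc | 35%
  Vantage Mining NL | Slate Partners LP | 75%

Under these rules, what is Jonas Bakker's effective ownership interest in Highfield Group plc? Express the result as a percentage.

10.41514%

By parent–child attribution (R2), Jonas Bakker is treated as also owning Lior Bakker's interest in Wildmere Capital LLC, giving 48% + 50% = 98%.
Chain via Wildmere Capital LLC → Ironwood Pharma AG → Northgate Media Ltd (R1): 98% × 26% × 83% × 35% = 7.40194% of Highfield Group plc.
Chain via Vantage Mining NL → Slate Partners LP → Crosswind Foods Inc. (R1): 16% × 75% × 93% × 27% = 3.0132% of Highfield Group plc.
Aggregating (R3): 7.40194% + 3.0132% = 10.41514%.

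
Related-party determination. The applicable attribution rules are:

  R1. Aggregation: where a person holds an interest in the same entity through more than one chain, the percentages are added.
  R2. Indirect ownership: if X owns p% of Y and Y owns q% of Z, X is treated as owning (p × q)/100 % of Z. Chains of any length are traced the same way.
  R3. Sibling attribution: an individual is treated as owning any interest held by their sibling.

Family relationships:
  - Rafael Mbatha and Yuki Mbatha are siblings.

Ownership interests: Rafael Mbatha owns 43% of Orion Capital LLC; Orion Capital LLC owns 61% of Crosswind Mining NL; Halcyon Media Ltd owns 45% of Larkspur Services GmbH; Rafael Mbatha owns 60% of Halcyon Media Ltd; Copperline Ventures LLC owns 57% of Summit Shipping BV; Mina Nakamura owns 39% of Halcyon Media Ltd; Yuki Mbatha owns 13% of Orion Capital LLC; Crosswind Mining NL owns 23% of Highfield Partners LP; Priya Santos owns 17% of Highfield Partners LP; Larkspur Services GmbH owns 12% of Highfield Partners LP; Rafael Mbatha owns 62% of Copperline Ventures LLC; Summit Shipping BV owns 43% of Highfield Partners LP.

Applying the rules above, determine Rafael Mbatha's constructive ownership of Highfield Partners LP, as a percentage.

26.293%

By sibling attribution (R3), Rafael Mbatha is treated as also owning Yuki Mbatha's interest in Orion Capital LLC, giving 43% + 13% = 56%.
Chain via Orion Capital LLC → Crosswind Mining NL (R2): 56% × 61% × 23% = 7.8568% of Highfield Partners LP.
Chain via Halcyon Media Ltd → Larkspur Services GmbH (R2): 60% × 45% × 12% = 3.24% of Highfield Partners LP.
Chain via Copperline Ventures LLC → Summit Shipping BV (R2): 62% × 57% × 43% = 15.1962% of Highfield Partners LP.
Aggregating (R1): 7.8568% + 3.24% + 15.1962% = 26.293%.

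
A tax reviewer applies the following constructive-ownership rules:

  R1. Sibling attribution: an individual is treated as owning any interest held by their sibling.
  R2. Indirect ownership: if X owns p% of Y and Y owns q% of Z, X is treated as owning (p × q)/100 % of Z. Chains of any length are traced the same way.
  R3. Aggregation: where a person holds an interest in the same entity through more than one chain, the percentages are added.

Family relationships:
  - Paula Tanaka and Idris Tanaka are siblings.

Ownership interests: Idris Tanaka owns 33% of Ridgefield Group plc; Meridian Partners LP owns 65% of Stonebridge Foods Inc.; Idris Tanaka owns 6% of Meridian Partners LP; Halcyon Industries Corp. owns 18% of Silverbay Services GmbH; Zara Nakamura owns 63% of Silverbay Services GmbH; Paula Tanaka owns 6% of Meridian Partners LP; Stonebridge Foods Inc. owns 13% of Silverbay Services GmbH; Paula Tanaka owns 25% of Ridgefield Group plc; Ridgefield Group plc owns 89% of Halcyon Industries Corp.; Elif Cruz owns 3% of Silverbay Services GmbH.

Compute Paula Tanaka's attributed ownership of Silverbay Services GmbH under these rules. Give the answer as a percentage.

10.3056%

By sibling attribution (R1), Paula Tanaka is treated as also owning Idris Tanaka's interest in Meridian Partners LP, giving 6% + 6% = 12%.
By sibling attribution (R1), Paula Tanaka is treated as also owning Idris Tanaka's interest in Ridgefield Group plc, giving 25% + 33% = 58%.
Chain via Meridian Partners LP → Stonebridge Foods Inc. (R2): 12% × 65% × 13% = 1.014% of Silverbay Services GmbH.
Chain via Ridgefield Group plc → Halcyon Industries Corp. (R2): 58% × 89% × 18% = 9.2916% of Silverbay Services GmbH.
Aggregating (R3): 1.014% + 9.2916% = 10.3056%.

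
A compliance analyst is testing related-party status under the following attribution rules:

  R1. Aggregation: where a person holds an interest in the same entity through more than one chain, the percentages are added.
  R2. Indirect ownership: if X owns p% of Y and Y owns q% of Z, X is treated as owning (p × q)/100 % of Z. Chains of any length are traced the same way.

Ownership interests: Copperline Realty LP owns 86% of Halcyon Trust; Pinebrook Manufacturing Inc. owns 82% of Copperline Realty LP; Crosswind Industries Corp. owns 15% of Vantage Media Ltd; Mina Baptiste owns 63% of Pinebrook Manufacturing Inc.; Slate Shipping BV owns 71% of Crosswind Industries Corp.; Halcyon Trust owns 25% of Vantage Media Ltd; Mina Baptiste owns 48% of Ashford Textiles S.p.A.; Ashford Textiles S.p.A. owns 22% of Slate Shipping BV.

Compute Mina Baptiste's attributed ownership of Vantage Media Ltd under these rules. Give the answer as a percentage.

Chain via Ashford Textiles S.p.A. → Slate Shipping BV → Crosswind Industries Corp. (R2): 48% × 22% × 71% × 15% = 1.12464% of Vantage Media Ltd.
Chain via Pinebrook Manufacturing Inc. → Copperline Realty LP → Halcyon Trust (R2): 63% × 82% × 86% × 25% = 11.1069% of Vantage Media Ltd.
Aggregating (R1): 1.12464% + 11.1069% = 12.23154%.

12.23154%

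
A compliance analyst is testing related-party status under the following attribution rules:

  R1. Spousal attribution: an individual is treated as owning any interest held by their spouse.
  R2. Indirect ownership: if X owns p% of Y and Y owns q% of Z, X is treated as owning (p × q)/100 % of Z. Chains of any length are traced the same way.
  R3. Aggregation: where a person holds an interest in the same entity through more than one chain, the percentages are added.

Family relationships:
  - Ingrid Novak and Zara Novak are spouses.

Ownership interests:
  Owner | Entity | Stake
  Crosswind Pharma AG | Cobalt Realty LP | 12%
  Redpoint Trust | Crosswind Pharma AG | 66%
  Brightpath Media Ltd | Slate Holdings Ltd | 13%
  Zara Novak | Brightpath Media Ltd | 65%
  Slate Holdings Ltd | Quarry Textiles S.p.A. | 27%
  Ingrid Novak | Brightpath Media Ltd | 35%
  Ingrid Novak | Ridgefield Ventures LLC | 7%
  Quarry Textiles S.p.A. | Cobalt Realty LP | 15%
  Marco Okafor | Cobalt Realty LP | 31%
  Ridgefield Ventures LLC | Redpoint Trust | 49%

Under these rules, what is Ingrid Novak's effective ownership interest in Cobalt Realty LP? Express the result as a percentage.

0.798156%

By spousal attribution (R1), Ingrid Novak is treated as also owning Zara Novak's interest in Brightpath Media Ltd, giving 35% + 65% = 100%.
Chain via Ridgefield Ventures LLC → Redpoint Trust → Crosswind Pharma AG (R2): 7% × 49% × 66% × 12% = 0.271656% of Cobalt Realty LP.
Chain via Brightpath Media Ltd → Slate Holdings Ltd → Quarry Textiles S.p.A. (R2): 100% × 13% × 27% × 15% = 0.5265% of Cobalt Realty LP.
Aggregating (R3): 0.271656% + 0.5265% = 0.798156%.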